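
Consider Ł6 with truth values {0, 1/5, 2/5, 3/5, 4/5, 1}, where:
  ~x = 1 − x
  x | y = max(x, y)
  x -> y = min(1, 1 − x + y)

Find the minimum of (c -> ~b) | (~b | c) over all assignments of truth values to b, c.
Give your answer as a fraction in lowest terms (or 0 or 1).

3/5

Take b = 4/5, c = 3/5:
~b = ~4/5 = 1/5
c -> ~b = 3/5 -> 1/5 = 3/5
~b = ~4/5 = 1/5
~b | c = 1/5 | 3/5 = 3/5
(c -> ~b) | (~b | c) = 3/5 | 3/5 = 3/5
No assignment yields a value below 3/5, so this is the minimum.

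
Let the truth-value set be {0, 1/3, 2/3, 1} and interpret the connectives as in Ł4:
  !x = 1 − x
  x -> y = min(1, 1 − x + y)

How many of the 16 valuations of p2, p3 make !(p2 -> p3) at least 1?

1

p2 = 0, p3 = 0 ↦ 0  <
p2 = 0, p3 = 1/3 ↦ 0  <
p2 = 0, p3 = 2/3 ↦ 0  <
p2 = 0, p3 = 1 ↦ 0  <
p2 = 1/3, p3 = 0 ↦ 1/3  <
p2 = 1/3, p3 = 1/3 ↦ 0  <
p2 = 1/3, p3 = 2/3 ↦ 0  <
p2 = 1/3, p3 = 1 ↦ 0  <
p2 = 2/3, p3 = 0 ↦ 2/3  <
p2 = 2/3, p3 = 1/3 ↦ 1/3  <
p2 = 2/3, p3 = 2/3 ↦ 0  <
p2 = 2/3, p3 = 1 ↦ 0  <
p2 = 1, p3 = 0 ↦ 1  ≥
p2 = 1, p3 = 1/3 ↦ 2/3  <
p2 = 1, p3 = 2/3 ↦ 1/3  <
p2 = 1, p3 = 1 ↦ 0  <
So 1 of the 16 assignments meets the threshold.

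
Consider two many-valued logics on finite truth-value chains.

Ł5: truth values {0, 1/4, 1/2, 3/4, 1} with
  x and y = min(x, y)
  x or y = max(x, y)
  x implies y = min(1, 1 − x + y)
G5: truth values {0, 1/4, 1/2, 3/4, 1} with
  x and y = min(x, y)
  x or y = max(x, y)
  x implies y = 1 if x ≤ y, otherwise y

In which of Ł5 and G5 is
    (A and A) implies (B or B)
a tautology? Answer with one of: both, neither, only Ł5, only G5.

In Ł5: at A = 1/4, B = 0 the value is 3/4 — not a tautology.
In G5: at A = 1/4, B = 0 the value is 0 — not a tautology.

neither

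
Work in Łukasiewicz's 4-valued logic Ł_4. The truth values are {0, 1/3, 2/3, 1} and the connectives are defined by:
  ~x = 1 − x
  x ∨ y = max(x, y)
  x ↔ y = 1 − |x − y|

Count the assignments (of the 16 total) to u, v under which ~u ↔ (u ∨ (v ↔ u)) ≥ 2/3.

9

u = 0, v = 0 ↦ 1  ≥
u = 0, v = 1/3 ↦ 2/3  ≥
u = 0, v = 2/3 ↦ 1/3  <
u = 0, v = 1 ↦ 0  <
u = 1/3, v = 0 ↦ 1  ≥
u = 1/3, v = 1/3 ↦ 2/3  ≥
u = 1/3, v = 2/3 ↦ 1  ≥
u = 1/3, v = 1 ↦ 2/3  ≥
u = 2/3, v = 0 ↦ 2/3  ≥
u = 2/3, v = 1/3 ↦ 2/3  ≥
u = 2/3, v = 2/3 ↦ 1/3  <
u = 2/3, v = 1 ↦ 2/3  ≥
u = 1, v = 0 ↦ 0  <
u = 1, v = 1/3 ↦ 0  <
u = 1, v = 2/3 ↦ 0  <
u = 1, v = 1 ↦ 0  <
So 9 of the 16 assignments meet the threshold.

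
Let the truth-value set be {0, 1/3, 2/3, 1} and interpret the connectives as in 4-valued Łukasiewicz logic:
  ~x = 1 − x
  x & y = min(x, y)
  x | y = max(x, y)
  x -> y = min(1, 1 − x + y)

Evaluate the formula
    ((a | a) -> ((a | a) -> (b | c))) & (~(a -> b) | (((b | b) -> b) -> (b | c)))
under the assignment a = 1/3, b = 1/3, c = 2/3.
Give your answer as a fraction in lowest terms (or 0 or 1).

2/3

a | a = 1/3 | 1/3 = 1/3
a | a = 1/3 | 1/3 = 1/3
b | c = 1/3 | 2/3 = 2/3
(a | a) -> (b | c) = 1/3 -> 2/3 = 1
(a | a) -> ((a | a) -> (b | c)) = 1/3 -> 1 = 1
a -> b = 1/3 -> 1/3 = 1
~(a -> b) = ~1 = 0
b | b = 1/3 | 1/3 = 1/3
(b | b) -> b = 1/3 -> 1/3 = 1
b | c = 1/3 | 2/3 = 2/3
((b | b) -> b) -> (b | c) = 1 -> 2/3 = 2/3
~(a -> b) | (((b | b) -> b) -> (b | c)) = 0 | 2/3 = 2/3
((a | a) -> ((a | a) -> (b | c))) & (~(a -> b) | (((b | b) -> b) -> (b | c))) = 1 & 2/3 = 2/3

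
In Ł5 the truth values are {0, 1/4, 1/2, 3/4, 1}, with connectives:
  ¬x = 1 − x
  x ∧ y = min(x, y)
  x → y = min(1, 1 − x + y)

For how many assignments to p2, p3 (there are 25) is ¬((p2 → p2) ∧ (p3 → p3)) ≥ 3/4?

0

value 0: 25 assignments
So 0 of the 25 assignments meet the threshold.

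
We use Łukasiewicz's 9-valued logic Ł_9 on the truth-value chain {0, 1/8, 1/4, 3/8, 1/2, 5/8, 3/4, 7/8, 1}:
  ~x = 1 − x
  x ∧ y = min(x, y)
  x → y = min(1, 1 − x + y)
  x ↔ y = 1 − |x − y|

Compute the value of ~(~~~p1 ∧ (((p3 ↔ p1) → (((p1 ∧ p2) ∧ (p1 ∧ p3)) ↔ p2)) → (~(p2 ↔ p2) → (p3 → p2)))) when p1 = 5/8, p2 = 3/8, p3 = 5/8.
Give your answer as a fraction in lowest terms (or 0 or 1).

~p1 = ~5/8 = 3/8
~~p1 = ~3/8 = 5/8
~~~p1 = ~5/8 = 3/8
p3 ↔ p1 = 5/8 ↔ 5/8 = 1
p1 ∧ p2 = 5/8 ∧ 3/8 = 3/8
p1 ∧ p3 = 5/8 ∧ 5/8 = 5/8
(p1 ∧ p2) ∧ (p1 ∧ p3) = 3/8 ∧ 5/8 = 3/8
((p1 ∧ p2) ∧ (p1 ∧ p3)) ↔ p2 = 3/8 ↔ 3/8 = 1
(p3 ↔ p1) → (((p1 ∧ p2) ∧ (p1 ∧ p3)) ↔ p2) = 1 → 1 = 1
p2 ↔ p2 = 3/8 ↔ 3/8 = 1
~(p2 ↔ p2) = ~1 = 0
p3 → p2 = 5/8 → 3/8 = 3/4
~(p2 ↔ p2) → (p3 → p2) = 0 → 3/4 = 1
((p3 ↔ p1) → (((p1 ∧ p2) ∧ (p1 ∧ p3)) ↔ p2)) → (~(p2 ↔ p2) → (p3 → p2)) = 1 → 1 = 1
~~~p1 ∧ (((p3 ↔ p1) → (((p1 ∧ p2) ∧ (p1 ∧ p3)) ↔ p2)) → (~(p2 ↔ p2) → (p3 → p2))) = 3/8 ∧ 1 = 3/8
~(~~~p1 ∧ (((p3 ↔ p1) → (((p1 ∧ p2) ∧ (p1 ∧ p3)) ↔ p2)) → (~(p2 ↔ p2) → (p3 → p2)))) = ~3/8 = 5/8

5/8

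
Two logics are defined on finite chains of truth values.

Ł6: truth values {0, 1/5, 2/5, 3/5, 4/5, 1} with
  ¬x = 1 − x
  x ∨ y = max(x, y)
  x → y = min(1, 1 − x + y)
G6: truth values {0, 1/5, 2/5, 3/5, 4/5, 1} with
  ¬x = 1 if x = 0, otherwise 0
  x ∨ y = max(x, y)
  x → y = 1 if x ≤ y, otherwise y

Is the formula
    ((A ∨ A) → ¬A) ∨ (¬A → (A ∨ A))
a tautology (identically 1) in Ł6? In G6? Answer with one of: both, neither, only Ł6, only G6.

In Ł6: every assignment gives 1 — tautology.
In G6: every assignment gives 1 — tautology.

both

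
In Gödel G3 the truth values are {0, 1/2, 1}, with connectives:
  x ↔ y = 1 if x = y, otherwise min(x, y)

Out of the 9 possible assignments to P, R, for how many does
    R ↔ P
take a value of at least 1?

P = 0, R = 0 ↦ 1  ≥
P = 0, R = 1/2 ↦ 0  <
P = 0, R = 1 ↦ 0  <
P = 1/2, R = 0 ↦ 0  <
P = 1/2, R = 1/2 ↦ 1  ≥
P = 1/2, R = 1 ↦ 1/2  <
P = 1, R = 0 ↦ 0  <
P = 1, R = 1/2 ↦ 1/2  <
P = 1, R = 1 ↦ 1  ≥
So 3 of the 9 assignments meet the threshold.

3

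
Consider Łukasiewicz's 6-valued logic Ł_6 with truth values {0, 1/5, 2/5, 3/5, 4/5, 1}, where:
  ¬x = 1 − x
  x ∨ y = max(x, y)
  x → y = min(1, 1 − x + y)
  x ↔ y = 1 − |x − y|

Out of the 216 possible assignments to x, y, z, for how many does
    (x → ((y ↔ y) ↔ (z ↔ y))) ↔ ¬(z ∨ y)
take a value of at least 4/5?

48

value 1: 16 assignments (counts)
value 4/5: 32 assignments (counts)
value 3/5: 42 assignments
value 2/5: 46 assignments
value 1/5: 44 assignments
value 0: 36 assignments
So 48 of the 216 assignments meet the threshold.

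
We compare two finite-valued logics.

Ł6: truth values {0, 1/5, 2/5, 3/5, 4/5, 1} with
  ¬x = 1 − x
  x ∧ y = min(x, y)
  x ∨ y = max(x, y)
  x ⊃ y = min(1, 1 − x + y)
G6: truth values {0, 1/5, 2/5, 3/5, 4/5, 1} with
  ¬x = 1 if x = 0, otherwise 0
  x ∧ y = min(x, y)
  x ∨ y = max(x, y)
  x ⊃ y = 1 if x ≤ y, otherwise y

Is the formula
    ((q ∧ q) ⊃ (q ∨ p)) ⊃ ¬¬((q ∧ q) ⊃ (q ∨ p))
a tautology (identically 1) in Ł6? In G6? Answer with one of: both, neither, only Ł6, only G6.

In Ł6: every assignment gives 1 — tautology.
In G6: every assignment gives 1 — tautology.

both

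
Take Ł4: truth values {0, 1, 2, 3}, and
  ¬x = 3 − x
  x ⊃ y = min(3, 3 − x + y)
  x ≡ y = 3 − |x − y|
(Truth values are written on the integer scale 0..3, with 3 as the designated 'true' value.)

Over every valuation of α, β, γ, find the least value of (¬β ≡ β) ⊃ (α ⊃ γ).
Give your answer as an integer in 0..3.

Take α = 3, β = 1, γ = 0:
¬β = ¬1 = 2
¬β ≡ β = 2 ≡ 1 = 2
α ⊃ γ = 3 ⊃ 0 = 0
(¬β ≡ β) ⊃ (α ⊃ γ) = 2 ⊃ 0 = 1
No assignment yields a value below 1, so this is the minimum.

1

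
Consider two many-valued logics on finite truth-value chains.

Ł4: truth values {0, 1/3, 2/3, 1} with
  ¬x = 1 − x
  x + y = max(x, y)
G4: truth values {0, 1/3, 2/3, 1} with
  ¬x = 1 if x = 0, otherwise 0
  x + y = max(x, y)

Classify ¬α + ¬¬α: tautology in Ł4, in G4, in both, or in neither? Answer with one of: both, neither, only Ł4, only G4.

In Ł4: at α = 1/3 the value is 2/3 — not a tautology.
In G4: every assignment gives 1 — tautology.

only G4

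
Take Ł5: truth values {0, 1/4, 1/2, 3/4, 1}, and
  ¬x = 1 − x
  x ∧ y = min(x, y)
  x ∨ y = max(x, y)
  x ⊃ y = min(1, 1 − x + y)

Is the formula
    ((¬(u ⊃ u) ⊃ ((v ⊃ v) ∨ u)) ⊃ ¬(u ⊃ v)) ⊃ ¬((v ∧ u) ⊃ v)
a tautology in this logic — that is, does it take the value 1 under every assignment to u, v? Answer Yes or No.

Counterexample: take u = 1/4, v = 0.
u ⊃ u = 1/4 ⊃ 1/4 = 1
¬(u ⊃ u) = ¬1 = 0
v ⊃ v = 0 ⊃ 0 = 1
(v ⊃ v) ∨ u = 1 ∨ 1/4 = 1
¬(u ⊃ u) ⊃ ((v ⊃ v) ∨ u) = 0 ⊃ 1 = 1
u ⊃ v = 1/4 ⊃ 0 = 3/4
¬(u ⊃ v) = ¬3/4 = 1/4
(¬(u ⊃ u) ⊃ ((v ⊃ v) ∨ u)) ⊃ ¬(u ⊃ v) = 1 ⊃ 1/4 = 1/4
v ∧ u = 0 ∧ 1/4 = 0
(v ∧ u) ⊃ v = 0 ⊃ 0 = 1
¬((v ∧ u) ⊃ v) = ¬1 = 0
((¬(u ⊃ u) ⊃ ((v ⊃ v) ∨ u)) ⊃ ¬(u ⊃ v)) ⊃ ¬((v ∧ u) ⊃ v) = 1/4 ⊃ 0 = 3/4
This gives 3/4 ≠ 1.

No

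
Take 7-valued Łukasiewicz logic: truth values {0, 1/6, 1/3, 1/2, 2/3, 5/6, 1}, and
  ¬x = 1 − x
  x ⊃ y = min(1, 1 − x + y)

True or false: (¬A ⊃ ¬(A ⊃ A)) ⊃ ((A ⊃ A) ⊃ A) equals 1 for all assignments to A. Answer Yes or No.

Yes

A = 0 ↦ 1
A = 1/6 ↦ 1
A = 1/3 ↦ 1
A = 1/2 ↦ 1
A = 2/3 ↦ 1
A = 5/6 ↦ 1
A = 1 ↦ 1
Every assignment gives a value ≥ 1.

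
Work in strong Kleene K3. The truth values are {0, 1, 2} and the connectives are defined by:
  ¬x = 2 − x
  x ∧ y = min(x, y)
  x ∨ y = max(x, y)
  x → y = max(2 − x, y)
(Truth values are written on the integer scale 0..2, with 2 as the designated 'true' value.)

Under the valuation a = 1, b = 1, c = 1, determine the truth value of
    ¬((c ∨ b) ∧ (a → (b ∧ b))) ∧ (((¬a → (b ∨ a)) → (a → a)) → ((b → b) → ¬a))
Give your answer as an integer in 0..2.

1

c ∨ b = 1 ∨ 1 = 1
b ∧ b = 1 ∧ 1 = 1
a → (b ∧ b) = 1 → 1 = 1
(c ∨ b) ∧ (a → (b ∧ b)) = 1 ∧ 1 = 1
¬((c ∨ b) ∧ (a → (b ∧ b))) = ¬1 = 1
¬a = ¬1 = 1
b ∨ a = 1 ∨ 1 = 1
¬a → (b ∨ a) = 1 → 1 = 1
a → a = 1 → 1 = 1
(¬a → (b ∨ a)) → (a → a) = 1 → 1 = 1
b → b = 1 → 1 = 1
¬a = ¬1 = 1
(b → b) → ¬a = 1 → 1 = 1
((¬a → (b ∨ a)) → (a → a)) → ((b → b) → ¬a) = 1 → 1 = 1
¬((c ∨ b) ∧ (a → (b ∧ b))) ∧ (((¬a → (b ∨ a)) → (a → a)) → ((b → b) → ¬a)) = 1 ∧ 1 = 1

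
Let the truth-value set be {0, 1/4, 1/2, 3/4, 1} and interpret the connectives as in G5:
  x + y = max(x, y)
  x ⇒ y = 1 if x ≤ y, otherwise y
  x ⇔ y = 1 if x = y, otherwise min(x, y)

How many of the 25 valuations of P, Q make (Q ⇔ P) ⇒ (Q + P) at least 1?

21

value 1: 21 assignments (counts)
value 3/4: 1 assignment
value 1/2: 1 assignment
value 1/4: 1 assignment
value 0: 1 assignment
So 21 of the 25 assignments meet the threshold.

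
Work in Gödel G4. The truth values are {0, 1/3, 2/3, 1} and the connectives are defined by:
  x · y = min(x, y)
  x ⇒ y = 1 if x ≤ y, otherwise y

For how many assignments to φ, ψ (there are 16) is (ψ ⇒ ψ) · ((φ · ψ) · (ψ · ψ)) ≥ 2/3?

φ = 0, ψ = 0 ↦ 0  <
φ = 0, ψ = 1/3 ↦ 0  <
φ = 0, ψ = 2/3 ↦ 0  <
φ = 0, ψ = 1 ↦ 0  <
φ = 1/3, ψ = 0 ↦ 0  <
φ = 1/3, ψ = 1/3 ↦ 1/3  <
φ = 1/3, ψ = 2/3 ↦ 1/3  <
φ = 1/3, ψ = 1 ↦ 1/3  <
φ = 2/3, ψ = 0 ↦ 0  <
φ = 2/3, ψ = 1/3 ↦ 1/3  <
φ = 2/3, ψ = 2/3 ↦ 2/3  ≥
φ = 2/3, ψ = 1 ↦ 2/3  ≥
φ = 1, ψ = 0 ↦ 0  <
φ = 1, ψ = 1/3 ↦ 1/3  <
φ = 1, ψ = 2/3 ↦ 2/3  ≥
φ = 1, ψ = 1 ↦ 1  ≥
So 4 of the 16 assignments meet the threshold.

4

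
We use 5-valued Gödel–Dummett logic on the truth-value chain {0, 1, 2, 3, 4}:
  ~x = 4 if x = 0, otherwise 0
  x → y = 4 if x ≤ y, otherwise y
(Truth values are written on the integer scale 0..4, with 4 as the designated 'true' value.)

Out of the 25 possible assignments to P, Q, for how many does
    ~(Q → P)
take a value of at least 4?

4

value 4: 4 assignments (counts)
value 0: 21 assignments
So 4 of the 25 assignments meet the threshold.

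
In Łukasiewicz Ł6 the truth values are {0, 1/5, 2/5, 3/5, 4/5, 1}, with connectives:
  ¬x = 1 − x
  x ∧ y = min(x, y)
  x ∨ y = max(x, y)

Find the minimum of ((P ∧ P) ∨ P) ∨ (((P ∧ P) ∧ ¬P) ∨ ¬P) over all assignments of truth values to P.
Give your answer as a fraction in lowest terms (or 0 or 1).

3/5

Take P = 2/5:
P ∧ P = 2/5 ∧ 2/5 = 2/5
(P ∧ P) ∨ P = 2/5 ∨ 2/5 = 2/5
P ∧ P = 2/5 ∧ 2/5 = 2/5
¬P = ¬2/5 = 3/5
(P ∧ P) ∧ ¬P = 2/5 ∧ 3/5 = 2/5
¬P = ¬2/5 = 3/5
((P ∧ P) ∧ ¬P) ∨ ¬P = 2/5 ∨ 3/5 = 3/5
((P ∧ P) ∨ P) ∨ (((P ∧ P) ∧ ¬P) ∨ ¬P) = 2/5 ∨ 3/5 = 3/5
No assignment yields a value below 3/5, so this is the minimum.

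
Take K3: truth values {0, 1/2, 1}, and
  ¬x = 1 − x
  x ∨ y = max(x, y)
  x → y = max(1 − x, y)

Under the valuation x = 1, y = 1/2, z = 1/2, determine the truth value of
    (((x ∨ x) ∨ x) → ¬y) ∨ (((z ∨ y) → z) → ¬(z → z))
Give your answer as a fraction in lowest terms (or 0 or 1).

1/2

x ∨ x = 1 ∨ 1 = 1
(x ∨ x) ∨ x = 1 ∨ 1 = 1
¬y = ¬1/2 = 1/2
((x ∨ x) ∨ x) → ¬y = 1 → 1/2 = 1/2
z ∨ y = 1/2 ∨ 1/2 = 1/2
(z ∨ y) → z = 1/2 → 1/2 = 1/2
z → z = 1/2 → 1/2 = 1/2
¬(z → z) = ¬1/2 = 1/2
((z ∨ y) → z) → ¬(z → z) = 1/2 → 1/2 = 1/2
(((x ∨ x) ∨ x) → ¬y) ∨ (((z ∨ y) → z) → ¬(z → z)) = 1/2 ∨ 1/2 = 1/2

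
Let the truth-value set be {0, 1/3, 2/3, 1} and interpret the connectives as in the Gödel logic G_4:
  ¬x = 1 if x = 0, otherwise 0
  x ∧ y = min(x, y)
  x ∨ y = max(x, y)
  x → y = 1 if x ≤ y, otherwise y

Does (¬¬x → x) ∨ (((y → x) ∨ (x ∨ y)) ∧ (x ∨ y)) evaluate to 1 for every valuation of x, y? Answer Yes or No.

No

Counterexample: take x = 1/3, y = 0.
¬x = ¬1/3 = 0
¬¬x = ¬0 = 1
¬¬x → x = 1 → 1/3 = 1/3
y → x = 0 → 1/3 = 1
x ∨ y = 1/3 ∨ 0 = 1/3
(y → x) ∨ (x ∨ y) = 1 ∨ 1/3 = 1
x ∨ y = 1/3 ∨ 0 = 1/3
((y → x) ∨ (x ∨ y)) ∧ (x ∨ y) = 1 ∧ 1/3 = 1/3
(¬¬x → x) ∨ (((y → x) ∨ (x ∨ y)) ∧ (x ∨ y)) = 1/3 ∨ 1/3 = 1/3
This gives 1/3 ≠ 1.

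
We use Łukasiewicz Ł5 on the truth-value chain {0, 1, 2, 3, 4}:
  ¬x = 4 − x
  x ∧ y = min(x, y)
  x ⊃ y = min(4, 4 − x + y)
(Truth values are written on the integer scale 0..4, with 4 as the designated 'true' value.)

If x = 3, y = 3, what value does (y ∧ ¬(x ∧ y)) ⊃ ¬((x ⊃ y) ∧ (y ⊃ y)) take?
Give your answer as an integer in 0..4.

3

x ∧ y = 3 ∧ 3 = 3
¬(x ∧ y) = ¬3 = 1
y ∧ ¬(x ∧ y) = 3 ∧ 1 = 1
x ⊃ y = 3 ⊃ 3 = 4
y ⊃ y = 3 ⊃ 3 = 4
(x ⊃ y) ∧ (y ⊃ y) = 4 ∧ 4 = 4
¬((x ⊃ y) ∧ (y ⊃ y)) = ¬4 = 0
(y ∧ ¬(x ∧ y)) ⊃ ¬((x ⊃ y) ∧ (y ⊃ y)) = 1 ⊃ 0 = 3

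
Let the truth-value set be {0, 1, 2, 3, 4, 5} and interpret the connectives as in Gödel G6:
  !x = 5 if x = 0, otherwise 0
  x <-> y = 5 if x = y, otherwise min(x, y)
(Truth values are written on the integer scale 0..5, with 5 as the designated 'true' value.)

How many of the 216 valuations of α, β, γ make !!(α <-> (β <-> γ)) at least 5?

value 5: 140 assignments (counts)
value 0: 76 assignments
So 140 of the 216 assignments meet the threshold.

140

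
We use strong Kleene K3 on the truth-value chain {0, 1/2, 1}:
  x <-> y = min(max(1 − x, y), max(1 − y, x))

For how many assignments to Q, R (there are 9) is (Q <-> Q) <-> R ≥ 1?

2

Q = 0, R = 0 ↦ 0  <
Q = 0, R = 1/2 ↦ 1/2  <
Q = 0, R = 1 ↦ 1  ≥
Q = 1/2, R = 0 ↦ 1/2  <
Q = 1/2, R = 1/2 ↦ 1/2  <
Q = 1/2, R = 1 ↦ 1/2  <
Q = 1, R = 0 ↦ 0  <
Q = 1, R = 1/2 ↦ 1/2  <
Q = 1, R = 1 ↦ 1  ≥
So 2 of the 9 assignments meet the threshold.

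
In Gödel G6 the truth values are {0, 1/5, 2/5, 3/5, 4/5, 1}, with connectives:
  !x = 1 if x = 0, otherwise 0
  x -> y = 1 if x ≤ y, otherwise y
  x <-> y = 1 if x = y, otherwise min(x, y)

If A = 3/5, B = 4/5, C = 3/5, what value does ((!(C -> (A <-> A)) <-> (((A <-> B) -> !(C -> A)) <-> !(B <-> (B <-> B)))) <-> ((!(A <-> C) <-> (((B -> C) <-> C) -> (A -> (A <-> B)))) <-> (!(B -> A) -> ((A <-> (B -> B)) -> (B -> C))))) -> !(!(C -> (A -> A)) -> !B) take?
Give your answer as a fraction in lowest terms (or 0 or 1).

0

A <-> A = 3/5 <-> 3/5 = 1
C -> (A <-> A) = 3/5 -> 1 = 1
!(C -> (A <-> A)) = !1 = 0
A <-> B = 3/5 <-> 4/5 = 3/5
C -> A = 3/5 -> 3/5 = 1
!(C -> A) = !1 = 0
(A <-> B) -> !(C -> A) = 3/5 -> 0 = 0
B <-> B = 4/5 <-> 4/5 = 1
B <-> (B <-> B) = 4/5 <-> 1 = 4/5
!(B <-> (B <-> B)) = !4/5 = 0
((A <-> B) -> !(C -> A)) <-> !(B <-> (B <-> B)) = 0 <-> 0 = 1
!(C -> (A <-> A)) <-> (((A <-> B) -> !(C -> A)) <-> !(B <-> (B <-> B))) = 0 <-> 1 = 0
A <-> C = 3/5 <-> 3/5 = 1
!(A <-> C) = !1 = 0
B -> C = 4/5 -> 3/5 = 3/5
(B -> C) <-> C = 3/5 <-> 3/5 = 1
A <-> B = 3/5 <-> 4/5 = 3/5
A -> (A <-> B) = 3/5 -> 3/5 = 1
((B -> C) <-> C) -> (A -> (A <-> B)) = 1 -> 1 = 1
!(A <-> C) <-> (((B -> C) <-> C) -> (A -> (A <-> B))) = 0 <-> 1 = 0
B -> A = 4/5 -> 3/5 = 3/5
!(B -> A) = !3/5 = 0
B -> B = 4/5 -> 4/5 = 1
A <-> (B -> B) = 3/5 <-> 1 = 3/5
B -> C = 4/5 -> 3/5 = 3/5
(A <-> (B -> B)) -> (B -> C) = 3/5 -> 3/5 = 1
!(B -> A) -> ((A <-> (B -> B)) -> (B -> C)) = 0 -> 1 = 1
(!(A <-> C) <-> (((B -> C) <-> C) -> (A -> (A <-> B)))) <-> (!(B -> A) -> ((A <-> (B -> B)) -> (B -> C))) = 0 <-> 1 = 0
(!(C -> (A <-> A)) <-> (((A <-> B) -> !(C -> A)) <-> !(B <-> (B <-> B)))) <-> ((!(A <-> C) <-> (((B -> C) <-> C) -> (A -> (A <-> B)))) <-> (!(B -> A) -> ((A <-> (B -> B)) -> (B -> C)))) = 0 <-> 0 = 1
A -> A = 3/5 -> 3/5 = 1
C -> (A -> A) = 3/5 -> 1 = 1
!(C -> (A -> A)) = !1 = 0
!B = !4/5 = 0
!(C -> (A -> A)) -> !B = 0 -> 0 = 1
!(!(C -> (A -> A)) -> !B) = !1 = 0
((!(C -> (A <-> A)) <-> (((A <-> B) -> !(C -> A)) <-> !(B <-> (B <-> B)))) <-> ((!(A <-> C) <-> (((B -> C) <-> C) -> (A -> (A <-> B)))) <-> (!(B -> A) -> ((A <-> (B -> B)) -> (B -> C))))) -> !(!(C -> (A -> A)) -> !B) = 1 -> 0 = 0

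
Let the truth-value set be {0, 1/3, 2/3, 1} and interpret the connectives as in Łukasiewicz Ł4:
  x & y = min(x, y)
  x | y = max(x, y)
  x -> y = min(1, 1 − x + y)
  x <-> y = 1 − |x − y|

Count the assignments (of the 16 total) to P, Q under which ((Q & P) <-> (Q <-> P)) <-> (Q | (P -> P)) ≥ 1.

P = 0, Q = 0 ↦ 0  <
P = 0, Q = 1/3 ↦ 1/3  <
P = 0, Q = 2/3 ↦ 2/3  <
P = 0, Q = 1 ↦ 1  ≥
P = 1/3, Q = 0 ↦ 1/3  <
P = 1/3, Q = 1/3 ↦ 1/3  <
P = 1/3, Q = 2/3 ↦ 2/3  <
P = 1/3, Q = 1 ↦ 1  ≥
P = 2/3, Q = 0 ↦ 2/3  <
P = 2/3, Q = 1/3 ↦ 2/3  <
P = 2/3, Q = 2/3 ↦ 2/3  <
P = 2/3, Q = 1 ↦ 1  ≥
P = 1, Q = 0 ↦ 1  ≥
P = 1, Q = 1/3 ↦ 1  ≥
P = 1, Q = 2/3 ↦ 1  ≥
P = 1, Q = 1 ↦ 1  ≥
So 7 of the 16 assignments meet the threshold.

7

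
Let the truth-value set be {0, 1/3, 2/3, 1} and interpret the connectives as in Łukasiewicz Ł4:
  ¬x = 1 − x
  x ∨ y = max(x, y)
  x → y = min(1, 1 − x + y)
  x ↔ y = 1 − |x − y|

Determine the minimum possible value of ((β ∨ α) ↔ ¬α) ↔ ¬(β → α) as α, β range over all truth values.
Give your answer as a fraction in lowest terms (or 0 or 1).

Take α = 1/3, β = 0:
β ∨ α = 0 ∨ 1/3 = 1/3
¬α = ¬1/3 = 2/3
(β ∨ α) ↔ ¬α = 1/3 ↔ 2/3 = 2/3
β → α = 0 → 1/3 = 1
¬(β → α) = ¬1 = 0
((β ∨ α) ↔ ¬α) ↔ ¬(β → α) = 2/3 ↔ 0 = 1/3
No assignment yields a value below 1/3, so this is the minimum.

1/3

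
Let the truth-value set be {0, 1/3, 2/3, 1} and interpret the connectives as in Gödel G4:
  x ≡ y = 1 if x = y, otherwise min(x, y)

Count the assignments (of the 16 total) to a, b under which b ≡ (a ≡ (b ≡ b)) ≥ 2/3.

6

a = 0, b = 0 ↦ 1  ≥
a = 0, b = 1/3 ↦ 0  <
a = 0, b = 2/3 ↦ 0  <
a = 0, b = 1 ↦ 0  <
a = 1/3, b = 0 ↦ 0  <
a = 1/3, b = 1/3 ↦ 1  ≥
a = 1/3, b = 2/3 ↦ 1/3  <
a = 1/3, b = 1 ↦ 1/3  <
a = 2/3, b = 0 ↦ 0  <
a = 2/3, b = 1/3 ↦ 1/3  <
a = 2/3, b = 2/3 ↦ 1  ≥
a = 2/3, b = 1 ↦ 2/3  ≥
a = 1, b = 0 ↦ 0  <
a = 1, b = 1/3 ↦ 1/3  <
a = 1, b = 2/3 ↦ 2/3  ≥
a = 1, b = 1 ↦ 1  ≥
So 6 of the 16 assignments meet the threshold.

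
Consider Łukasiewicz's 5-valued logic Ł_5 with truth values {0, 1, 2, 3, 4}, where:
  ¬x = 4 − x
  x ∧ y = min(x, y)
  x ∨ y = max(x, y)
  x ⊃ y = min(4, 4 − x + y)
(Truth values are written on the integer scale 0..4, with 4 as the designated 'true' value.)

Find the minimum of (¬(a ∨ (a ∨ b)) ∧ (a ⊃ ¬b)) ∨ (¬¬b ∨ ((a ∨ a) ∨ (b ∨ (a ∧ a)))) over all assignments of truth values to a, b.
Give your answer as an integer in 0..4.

2

Take a = 0, b = 2:
a ∨ b = 0 ∨ 2 = 2
a ∨ (a ∨ b) = 0 ∨ 2 = 2
¬(a ∨ (a ∨ b)) = ¬2 = 2
¬b = ¬2 = 2
a ⊃ ¬b = 0 ⊃ 2 = 4
¬(a ∨ (a ∨ b)) ∧ (a ⊃ ¬b) = 2 ∧ 4 = 2
¬b = ¬2 = 2
¬¬b = ¬2 = 2
a ∨ a = 0 ∨ 0 = 0
a ∧ a = 0 ∧ 0 = 0
b ∨ (a ∧ a) = 2 ∨ 0 = 2
(a ∨ a) ∨ (b ∨ (a ∧ a)) = 0 ∨ 2 = 2
¬¬b ∨ ((a ∨ a) ∨ (b ∨ (a ∧ a))) = 2 ∨ 2 = 2
(¬(a ∨ (a ∨ b)) ∧ (a ⊃ ¬b)) ∨ (¬¬b ∨ ((a ∨ a) ∨ (b ∨ (a ∧ a)))) = 2 ∨ 2 = 2
No assignment yields a value below 2, so this is the minimum.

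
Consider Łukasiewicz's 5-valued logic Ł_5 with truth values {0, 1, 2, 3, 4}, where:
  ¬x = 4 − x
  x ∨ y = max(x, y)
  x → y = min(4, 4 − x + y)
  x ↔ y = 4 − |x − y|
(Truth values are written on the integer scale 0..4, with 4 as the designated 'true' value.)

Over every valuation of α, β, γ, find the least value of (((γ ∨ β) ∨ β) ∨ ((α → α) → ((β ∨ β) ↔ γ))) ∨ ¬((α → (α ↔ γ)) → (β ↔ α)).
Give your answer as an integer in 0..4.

2

Take α = 0, β = 0, γ = 2:
γ ∨ β = 2 ∨ 0 = 2
(γ ∨ β) ∨ β = 2 ∨ 0 = 2
α → α = 0 → 0 = 4
β ∨ β = 0 ∨ 0 = 0
(β ∨ β) ↔ γ = 0 ↔ 2 = 2
(α → α) → ((β ∨ β) ↔ γ) = 4 → 2 = 2
((γ ∨ β) ∨ β) ∨ ((α → α) → ((β ∨ β) ↔ γ)) = 2 ∨ 2 = 2
α ↔ γ = 0 ↔ 2 = 2
α → (α ↔ γ) = 0 → 2 = 4
β ↔ α = 0 ↔ 0 = 4
(α → (α ↔ γ)) → (β ↔ α) = 4 → 4 = 4
¬((α → (α ↔ γ)) → (β ↔ α)) = ¬4 = 0
(((γ ∨ β) ∨ β) ∨ ((α → α) → ((β ∨ β) ↔ γ))) ∨ ¬((α → (α ↔ γ)) → (β ↔ α)) = 2 ∨ 0 = 2
No assignment yields a value below 2, so this is the minimum.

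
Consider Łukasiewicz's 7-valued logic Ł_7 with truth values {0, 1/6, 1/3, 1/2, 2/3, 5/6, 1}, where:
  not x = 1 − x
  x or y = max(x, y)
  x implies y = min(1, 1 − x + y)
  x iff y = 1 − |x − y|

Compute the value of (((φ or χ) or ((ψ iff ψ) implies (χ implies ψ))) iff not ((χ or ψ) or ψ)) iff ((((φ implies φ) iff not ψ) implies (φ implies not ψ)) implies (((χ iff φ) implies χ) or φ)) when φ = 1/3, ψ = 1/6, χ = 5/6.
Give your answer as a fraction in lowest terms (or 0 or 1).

φ or χ = 1/3 or 5/6 = 5/6
ψ iff ψ = 1/6 iff 1/6 = 1
χ implies ψ = 5/6 implies 1/6 = 1/3
(ψ iff ψ) implies (χ implies ψ) = 1 implies 1/3 = 1/3
(φ or χ) or ((ψ iff ψ) implies (χ implies ψ)) = 5/6 or 1/3 = 5/6
χ or ψ = 5/6 or 1/6 = 5/6
(χ or ψ) or ψ = 5/6 or 1/6 = 5/6
not ((χ or ψ) or ψ) = not 5/6 = 1/6
((φ or χ) or ((ψ iff ψ) implies (χ implies ψ))) iff not ((χ or ψ) or ψ) = 5/6 iff 1/6 = 1/3
φ implies φ = 1/3 implies 1/3 = 1
not ψ = not 1/6 = 5/6
(φ implies φ) iff not ψ = 1 iff 5/6 = 5/6
not ψ = not 1/6 = 5/6
φ implies not ψ = 1/3 implies 5/6 = 1
((φ implies φ) iff not ψ) implies (φ implies not ψ) = 5/6 implies 1 = 1
χ iff φ = 5/6 iff 1/3 = 1/2
(χ iff φ) implies χ = 1/2 implies 5/6 = 1
((χ iff φ) implies χ) or φ = 1 or 1/3 = 1
(((φ implies φ) iff not ψ) implies (φ implies not ψ)) implies (((χ iff φ) implies χ) or φ) = 1 implies 1 = 1
(((φ or χ) or ((ψ iff ψ) implies (χ implies ψ))) iff not ((χ or ψ) or ψ)) iff ((((φ implies φ) iff not ψ) implies (φ implies not ψ)) implies (((χ iff φ) implies χ) or φ)) = 1/3 iff 1 = 1/3

1/3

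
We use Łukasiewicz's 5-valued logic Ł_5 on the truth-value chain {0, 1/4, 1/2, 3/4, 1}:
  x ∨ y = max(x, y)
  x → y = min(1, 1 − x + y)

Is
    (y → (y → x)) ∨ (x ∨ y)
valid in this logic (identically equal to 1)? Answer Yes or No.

Counterexample: take x = 0, y = 3/4.
y → x = 3/4 → 0 = 1/4
y → (y → x) = 3/4 → 1/4 = 1/2
x ∨ y = 0 ∨ 3/4 = 3/4
(y → (y → x)) ∨ (x ∨ y) = 1/2 ∨ 3/4 = 3/4
This gives 3/4 ≠ 1.

No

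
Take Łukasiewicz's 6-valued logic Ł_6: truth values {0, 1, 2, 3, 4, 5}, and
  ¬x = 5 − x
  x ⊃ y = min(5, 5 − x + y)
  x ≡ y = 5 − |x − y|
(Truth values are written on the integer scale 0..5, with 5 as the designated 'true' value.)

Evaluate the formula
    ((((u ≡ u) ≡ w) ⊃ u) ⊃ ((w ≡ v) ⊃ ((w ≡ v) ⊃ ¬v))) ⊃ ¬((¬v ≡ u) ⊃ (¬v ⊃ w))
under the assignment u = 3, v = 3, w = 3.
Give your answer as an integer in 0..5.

u ≡ u = 3 ≡ 3 = 5
(u ≡ u) ≡ w = 5 ≡ 3 = 3
((u ≡ u) ≡ w) ⊃ u = 3 ⊃ 3 = 5
w ≡ v = 3 ≡ 3 = 5
w ≡ v = 3 ≡ 3 = 5
¬v = ¬3 = 2
(w ≡ v) ⊃ ¬v = 5 ⊃ 2 = 2
(w ≡ v) ⊃ ((w ≡ v) ⊃ ¬v) = 5 ⊃ 2 = 2
(((u ≡ u) ≡ w) ⊃ u) ⊃ ((w ≡ v) ⊃ ((w ≡ v) ⊃ ¬v)) = 5 ⊃ 2 = 2
¬v = ¬3 = 2
¬v ≡ u = 2 ≡ 3 = 4
¬v = ¬3 = 2
¬v ⊃ w = 2 ⊃ 3 = 5
(¬v ≡ u) ⊃ (¬v ⊃ w) = 4 ⊃ 5 = 5
¬((¬v ≡ u) ⊃ (¬v ⊃ w)) = ¬5 = 0
((((u ≡ u) ≡ w) ⊃ u) ⊃ ((w ≡ v) ⊃ ((w ≡ v) ⊃ ¬v))) ⊃ ¬((¬v ≡ u) ⊃ (¬v ⊃ w)) = 2 ⊃ 0 = 3

3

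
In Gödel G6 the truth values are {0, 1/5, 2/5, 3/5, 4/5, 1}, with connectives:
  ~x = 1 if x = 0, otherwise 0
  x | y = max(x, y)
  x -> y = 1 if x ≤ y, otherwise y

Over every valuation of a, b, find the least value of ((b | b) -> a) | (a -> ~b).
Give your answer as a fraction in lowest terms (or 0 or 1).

1/5

Take a = 1/5, b = 2/5:
b | b = 2/5 | 2/5 = 2/5
(b | b) -> a = 2/5 -> 1/5 = 1/5
~b = ~2/5 = 0
a -> ~b = 1/5 -> 0 = 0
((b | b) -> a) | (a -> ~b) = 1/5 | 0 = 1/5
No assignment yields a value below 1/5, so this is the minimum.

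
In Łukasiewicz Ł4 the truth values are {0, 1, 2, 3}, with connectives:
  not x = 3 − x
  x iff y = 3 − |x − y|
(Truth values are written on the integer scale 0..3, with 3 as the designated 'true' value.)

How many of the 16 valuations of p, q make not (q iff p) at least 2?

6

p = 0, q = 0 ↦ 0  <
p = 0, q = 1 ↦ 1  <
p = 0, q = 2 ↦ 2  ≥
p = 0, q = 3 ↦ 3  ≥
p = 1, q = 0 ↦ 1  <
p = 1, q = 1 ↦ 0  <
p = 1, q = 2 ↦ 1  <
p = 1, q = 3 ↦ 2  ≥
p = 2, q = 0 ↦ 2  ≥
p = 2, q = 1 ↦ 1  <
p = 2, q = 2 ↦ 0  <
p = 2, q = 3 ↦ 1  <
p = 3, q = 0 ↦ 3  ≥
p = 3, q = 1 ↦ 2  ≥
p = 3, q = 2 ↦ 1  <
p = 3, q = 3 ↦ 0  <
So 6 of the 16 assignments meet the threshold.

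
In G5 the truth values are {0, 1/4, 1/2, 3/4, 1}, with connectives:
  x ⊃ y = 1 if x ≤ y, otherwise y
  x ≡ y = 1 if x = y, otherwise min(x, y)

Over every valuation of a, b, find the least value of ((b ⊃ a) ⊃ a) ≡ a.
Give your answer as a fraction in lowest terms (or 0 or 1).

0

Take a = 0, b = 1/4:
b ⊃ a = 1/4 ⊃ 0 = 0
(b ⊃ a) ⊃ a = 0 ⊃ 0 = 1
((b ⊃ a) ⊃ a) ≡ a = 1 ≡ 0 = 0
No assignment yields a value below 0, so this is the minimum.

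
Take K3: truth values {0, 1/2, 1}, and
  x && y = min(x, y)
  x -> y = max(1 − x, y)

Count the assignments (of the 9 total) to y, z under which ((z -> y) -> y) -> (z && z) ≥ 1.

y = 0, z = 0 ↦ 1  ≥
y = 0, z = 1/2 ↦ 1/2  <
y = 0, z = 1 ↦ 1  ≥
y = 1/2, z = 0 ↦ 1/2  <
y = 1/2, z = 1/2 ↦ 1/2  <
y = 1/2, z = 1 ↦ 1  ≥
y = 1, z = 0 ↦ 0  <
y = 1, z = 1/2 ↦ 1/2  <
y = 1, z = 1 ↦ 1  ≥
So 4 of the 9 assignments meet the threshold.

4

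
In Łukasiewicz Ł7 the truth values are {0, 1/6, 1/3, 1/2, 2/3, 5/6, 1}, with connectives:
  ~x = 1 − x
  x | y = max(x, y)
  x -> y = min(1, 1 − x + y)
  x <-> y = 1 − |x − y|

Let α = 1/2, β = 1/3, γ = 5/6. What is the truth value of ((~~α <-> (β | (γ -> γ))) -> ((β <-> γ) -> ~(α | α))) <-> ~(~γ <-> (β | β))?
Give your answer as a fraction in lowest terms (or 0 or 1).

~α = ~1/2 = 1/2
~~α = ~1/2 = 1/2
γ -> γ = 5/6 -> 5/6 = 1
β | (γ -> γ) = 1/3 | 1 = 1
~~α <-> (β | (γ -> γ)) = 1/2 <-> 1 = 1/2
β <-> γ = 1/3 <-> 5/6 = 1/2
α | α = 1/2 | 1/2 = 1/2
~(α | α) = ~1/2 = 1/2
(β <-> γ) -> ~(α | α) = 1/2 -> 1/2 = 1
(~~α <-> (β | (γ -> γ))) -> ((β <-> γ) -> ~(α | α)) = 1/2 -> 1 = 1
~γ = ~5/6 = 1/6
β | β = 1/3 | 1/3 = 1/3
~γ <-> (β | β) = 1/6 <-> 1/3 = 5/6
~(~γ <-> (β | β)) = ~5/6 = 1/6
((~~α <-> (β | (γ -> γ))) -> ((β <-> γ) -> ~(α | α))) <-> ~(~γ <-> (β | β)) = 1 <-> 1/6 = 1/6

1/6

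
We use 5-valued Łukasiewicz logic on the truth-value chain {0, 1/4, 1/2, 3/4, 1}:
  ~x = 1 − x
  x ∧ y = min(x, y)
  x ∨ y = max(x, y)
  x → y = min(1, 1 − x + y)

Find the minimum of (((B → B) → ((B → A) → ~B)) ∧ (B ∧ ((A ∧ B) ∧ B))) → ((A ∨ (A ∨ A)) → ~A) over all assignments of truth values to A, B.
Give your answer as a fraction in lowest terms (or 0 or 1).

1/2

Take A = 1, B = 1/2:
B → B = 1/2 → 1/2 = 1
B → A = 1/2 → 1 = 1
~B = ~1/2 = 1/2
(B → A) → ~B = 1 → 1/2 = 1/2
(B → B) → ((B → A) → ~B) = 1 → 1/2 = 1/2
A ∧ B = 1 ∧ 1/2 = 1/2
(A ∧ B) ∧ B = 1/2 ∧ 1/2 = 1/2
B ∧ ((A ∧ B) ∧ B) = 1/2 ∧ 1/2 = 1/2
((B → B) → ((B → A) → ~B)) ∧ (B ∧ ((A ∧ B) ∧ B)) = 1/2 ∧ 1/2 = 1/2
A ∨ A = 1 ∨ 1 = 1
A ∨ (A ∨ A) = 1 ∨ 1 = 1
~A = ~1 = 0
(A ∨ (A ∨ A)) → ~A = 1 → 0 = 0
(((B → B) → ((B → A) → ~B)) ∧ (B ∧ ((A ∧ B) ∧ B))) → ((A ∨ (A ∨ A)) → ~A) = 1/2 → 0 = 1/2
No assignment yields a value below 1/2, so this is the minimum.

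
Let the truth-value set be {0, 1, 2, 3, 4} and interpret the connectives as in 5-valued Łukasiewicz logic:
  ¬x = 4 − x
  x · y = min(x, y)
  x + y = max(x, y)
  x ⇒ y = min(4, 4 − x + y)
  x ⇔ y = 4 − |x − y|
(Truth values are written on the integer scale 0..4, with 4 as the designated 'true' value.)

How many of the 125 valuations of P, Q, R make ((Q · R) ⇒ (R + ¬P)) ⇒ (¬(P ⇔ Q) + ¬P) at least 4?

30

value 4: 30 assignments (counts)
value 3: 35 assignments
value 2: 35 assignments
value 1: 20 assignments
value 0: 5 assignments
So 30 of the 125 assignments meet the threshold.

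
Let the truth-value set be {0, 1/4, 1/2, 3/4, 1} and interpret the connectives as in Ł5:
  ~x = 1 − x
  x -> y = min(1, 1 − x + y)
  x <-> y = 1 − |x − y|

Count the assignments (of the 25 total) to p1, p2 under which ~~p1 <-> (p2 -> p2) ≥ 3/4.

10

value 1: 5 assignments (counts)
value 3/4: 5 assignments (counts)
value 1/2: 5 assignments
value 1/4: 5 assignments
value 0: 5 assignments
So 10 of the 25 assignments meet the threshold.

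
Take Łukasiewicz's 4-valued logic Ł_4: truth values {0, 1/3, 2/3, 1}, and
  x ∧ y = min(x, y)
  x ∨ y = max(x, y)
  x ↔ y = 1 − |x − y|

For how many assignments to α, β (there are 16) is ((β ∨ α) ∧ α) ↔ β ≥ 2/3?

10

α = 0, β = 0 ↦ 1  ≥
α = 0, β = 1/3 ↦ 2/3  ≥
α = 0, β = 2/3 ↦ 1/3  <
α = 0, β = 1 ↦ 0  <
α = 1/3, β = 0 ↦ 2/3  ≥
α = 1/3, β = 1/3 ↦ 1  ≥
α = 1/3, β = 2/3 ↦ 2/3  ≥
α = 1/3, β = 1 ↦ 1/3  <
α = 2/3, β = 0 ↦ 1/3  <
α = 2/3, β = 1/3 ↦ 2/3  ≥
α = 2/3, β = 2/3 ↦ 1  ≥
α = 2/3, β = 1 ↦ 2/3  ≥
α = 1, β = 0 ↦ 0  <
α = 1, β = 1/3 ↦ 1/3  <
α = 1, β = 2/3 ↦ 2/3  ≥
α = 1, β = 1 ↦ 1  ≥
So 10 of the 16 assignments meet the threshold.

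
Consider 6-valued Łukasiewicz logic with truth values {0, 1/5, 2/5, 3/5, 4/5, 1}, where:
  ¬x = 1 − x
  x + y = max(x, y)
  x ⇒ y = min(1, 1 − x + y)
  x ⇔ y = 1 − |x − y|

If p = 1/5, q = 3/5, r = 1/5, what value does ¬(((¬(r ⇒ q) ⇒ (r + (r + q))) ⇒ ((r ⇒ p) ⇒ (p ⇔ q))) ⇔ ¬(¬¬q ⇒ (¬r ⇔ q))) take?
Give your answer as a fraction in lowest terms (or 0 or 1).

3/5

r ⇒ q = 1/5 ⇒ 3/5 = 1
¬(r ⇒ q) = ¬1 = 0
r + q = 1/5 + 3/5 = 3/5
r + (r + q) = 1/5 + 3/5 = 3/5
¬(r ⇒ q) ⇒ (r + (r + q)) = 0 ⇒ 3/5 = 1
r ⇒ p = 1/5 ⇒ 1/5 = 1
p ⇔ q = 1/5 ⇔ 3/5 = 3/5
(r ⇒ p) ⇒ (p ⇔ q) = 1 ⇒ 3/5 = 3/5
(¬(r ⇒ q) ⇒ (r + (r + q))) ⇒ ((r ⇒ p) ⇒ (p ⇔ q)) = 1 ⇒ 3/5 = 3/5
¬q = ¬3/5 = 2/5
¬¬q = ¬2/5 = 3/5
¬r = ¬1/5 = 4/5
¬r ⇔ q = 4/5 ⇔ 3/5 = 4/5
¬¬q ⇒ (¬r ⇔ q) = 3/5 ⇒ 4/5 = 1
¬(¬¬q ⇒ (¬r ⇔ q)) = ¬1 = 0
((¬(r ⇒ q) ⇒ (r + (r + q))) ⇒ ((r ⇒ p) ⇒ (p ⇔ q))) ⇔ ¬(¬¬q ⇒ (¬r ⇔ q)) = 3/5 ⇔ 0 = 2/5
¬(((¬(r ⇒ q) ⇒ (r + (r + q))) ⇒ ((r ⇒ p) ⇒ (p ⇔ q))) ⇔ ¬(¬¬q ⇒ (¬r ⇔ q))) = ¬2/5 = 3/5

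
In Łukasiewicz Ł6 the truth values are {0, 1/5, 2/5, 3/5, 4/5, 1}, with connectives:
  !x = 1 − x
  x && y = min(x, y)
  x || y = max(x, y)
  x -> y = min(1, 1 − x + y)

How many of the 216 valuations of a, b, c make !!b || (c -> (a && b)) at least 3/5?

176

value 1: 106 assignments (counts)
value 4/5: 40 assignments (counts)
value 3/5: 30 assignments (counts)
value 2/5: 21 assignments
value 1/5: 13 assignments
value 0: 6 assignments
So 176 of the 216 assignments meet the threshold.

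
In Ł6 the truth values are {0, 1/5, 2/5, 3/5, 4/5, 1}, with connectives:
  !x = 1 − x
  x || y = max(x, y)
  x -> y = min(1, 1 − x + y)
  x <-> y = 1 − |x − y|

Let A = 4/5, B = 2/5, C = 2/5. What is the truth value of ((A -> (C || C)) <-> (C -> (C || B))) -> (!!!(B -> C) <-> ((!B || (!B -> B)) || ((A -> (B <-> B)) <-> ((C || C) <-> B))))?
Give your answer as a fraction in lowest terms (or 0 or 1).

C || C = 2/5 || 2/5 = 2/5
A -> (C || C) = 4/5 -> 2/5 = 3/5
C || B = 2/5 || 2/5 = 2/5
C -> (C || B) = 2/5 -> 2/5 = 1
(A -> (C || C)) <-> (C -> (C || B)) = 3/5 <-> 1 = 3/5
B -> C = 2/5 -> 2/5 = 1
!(B -> C) = !1 = 0
!!(B -> C) = !0 = 1
!!!(B -> C) = !1 = 0
!B = !2/5 = 3/5
!B = !2/5 = 3/5
!B -> B = 3/5 -> 2/5 = 4/5
!B || (!B -> B) = 3/5 || 4/5 = 4/5
B <-> B = 2/5 <-> 2/5 = 1
A -> (B <-> B) = 4/5 -> 1 = 1
C || C = 2/5 || 2/5 = 2/5
(C || C) <-> B = 2/5 <-> 2/5 = 1
(A -> (B <-> B)) <-> ((C || C) <-> B) = 1 <-> 1 = 1
(!B || (!B -> B)) || ((A -> (B <-> B)) <-> ((C || C) <-> B)) = 4/5 || 1 = 1
!!!(B -> C) <-> ((!B || (!B -> B)) || ((A -> (B <-> B)) <-> ((C || C) <-> B))) = 0 <-> 1 = 0
((A -> (C || C)) <-> (C -> (C || B))) -> (!!!(B -> C) <-> ((!B || (!B -> B)) || ((A -> (B <-> B)) <-> ((C || C) <-> B)))) = 3/5 -> 0 = 2/5

2/5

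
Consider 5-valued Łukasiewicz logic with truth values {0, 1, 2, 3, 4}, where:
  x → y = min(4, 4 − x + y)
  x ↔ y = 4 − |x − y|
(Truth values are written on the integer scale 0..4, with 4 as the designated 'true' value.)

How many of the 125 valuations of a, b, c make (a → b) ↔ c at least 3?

59

value 4: 25 assignments (counts)
value 3: 34 assignments (counts)
value 2: 28 assignments
value 1: 22 assignments
value 0: 16 assignments
So 59 of the 125 assignments meet the threshold.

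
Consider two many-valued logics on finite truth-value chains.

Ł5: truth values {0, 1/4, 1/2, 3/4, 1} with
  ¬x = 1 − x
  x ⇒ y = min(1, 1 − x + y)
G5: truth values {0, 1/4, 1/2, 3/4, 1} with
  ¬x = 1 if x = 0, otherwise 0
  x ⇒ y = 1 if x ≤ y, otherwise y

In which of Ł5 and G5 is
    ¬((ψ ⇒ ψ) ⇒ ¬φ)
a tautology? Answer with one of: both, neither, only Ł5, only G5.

In Ł5: at φ = 0, ψ = 0 the value is 0 — not a tautology.
In G5: at φ = 0, ψ = 0 the value is 0 — not a tautology.

neither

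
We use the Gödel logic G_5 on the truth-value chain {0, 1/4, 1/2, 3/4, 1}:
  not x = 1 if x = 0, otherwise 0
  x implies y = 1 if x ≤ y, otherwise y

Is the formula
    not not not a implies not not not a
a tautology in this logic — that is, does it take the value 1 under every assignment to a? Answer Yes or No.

Yes

a = 0 ↦ 1
a = 1/4 ↦ 1
a = 1/2 ↦ 1
a = 3/4 ↦ 1
a = 1 ↦ 1
Every assignment gives a value ≥ 1.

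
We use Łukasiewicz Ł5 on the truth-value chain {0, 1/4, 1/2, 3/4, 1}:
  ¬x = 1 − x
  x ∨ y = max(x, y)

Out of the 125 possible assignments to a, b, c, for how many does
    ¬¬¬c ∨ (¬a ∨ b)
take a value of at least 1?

value 1: 61 assignments (counts)
value 3/4: 37 assignments
value 1/2: 19 assignments
value 1/4: 7 assignments
value 0: 1 assignment
So 61 of the 125 assignments meet the threshold.

61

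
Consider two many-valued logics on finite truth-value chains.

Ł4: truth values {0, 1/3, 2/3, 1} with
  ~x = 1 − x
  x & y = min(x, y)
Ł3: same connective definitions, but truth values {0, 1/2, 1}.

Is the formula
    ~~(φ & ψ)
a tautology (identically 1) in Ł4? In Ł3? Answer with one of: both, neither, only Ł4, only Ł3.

In Ł4: at φ = 0, ψ = 0 the value is 0 — not a tautology.
In Ł3: at φ = 0, ψ = 0 the value is 0 — not a tautology.

neither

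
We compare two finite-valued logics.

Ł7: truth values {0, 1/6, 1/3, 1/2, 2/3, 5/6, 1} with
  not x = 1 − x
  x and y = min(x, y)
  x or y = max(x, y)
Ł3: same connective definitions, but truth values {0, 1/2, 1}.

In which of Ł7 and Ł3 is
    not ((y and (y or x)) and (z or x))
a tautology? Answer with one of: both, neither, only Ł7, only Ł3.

neither

In Ł7: at x = 0, y = 1/6, z = 1/6 the value is 5/6 — not a tautology.
In Ł3: at x = 0, y = 1/2, z = 1/2 the value is 1/2 — not a tautology.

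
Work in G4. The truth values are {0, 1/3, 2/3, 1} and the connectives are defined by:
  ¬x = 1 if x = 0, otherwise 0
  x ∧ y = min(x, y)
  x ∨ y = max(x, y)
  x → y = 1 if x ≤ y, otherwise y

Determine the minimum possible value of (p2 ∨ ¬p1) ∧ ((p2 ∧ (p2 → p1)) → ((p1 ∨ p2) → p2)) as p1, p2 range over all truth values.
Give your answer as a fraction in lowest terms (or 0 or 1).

Take p1 = 1/3, p2 = 0:
¬p1 = ¬1/3 = 0
p2 ∨ ¬p1 = 0 ∨ 0 = 0
p2 → p1 = 0 → 1/3 = 1
p2 ∧ (p2 → p1) = 0 ∧ 1 = 0
p1 ∨ p2 = 1/3 ∨ 0 = 1/3
(p1 ∨ p2) → p2 = 1/3 → 0 = 0
(p2 ∧ (p2 → p1)) → ((p1 ∨ p2) → p2) = 0 → 0 = 1
(p2 ∨ ¬p1) ∧ ((p2 ∧ (p2 → p1)) → ((p1 ∨ p2) → p2)) = 0 ∧ 1 = 0
No assignment yields a value below 0, so this is the minimum.

0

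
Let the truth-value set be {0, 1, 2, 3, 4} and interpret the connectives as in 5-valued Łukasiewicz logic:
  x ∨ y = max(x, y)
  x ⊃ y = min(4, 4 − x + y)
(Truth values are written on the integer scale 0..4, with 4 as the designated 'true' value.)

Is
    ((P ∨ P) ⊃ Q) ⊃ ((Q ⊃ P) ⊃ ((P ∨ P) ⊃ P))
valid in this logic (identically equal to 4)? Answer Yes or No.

Yes

At P = 4, Q = 3, for instance:
P ∨ P = 4 ∨ 4 = 4
(P ∨ P) ⊃ Q = 4 ⊃ 3 = 3
Q ⊃ P = 3 ⊃ 4 = 4
(P ∨ P) ⊃ P = 4 ⊃ 4 = 4
(Q ⊃ P) ⊃ ((P ∨ P) ⊃ P) = 4 ⊃ 4 = 4
((P ∨ P) ⊃ Q) ⊃ ((Q ⊃ P) ⊃ ((P ∨ P) ⊃ P)) = 3 ⊃ 4 = 4
and checking the remaining 24 assignments likewise gives ≥ 4 in every case.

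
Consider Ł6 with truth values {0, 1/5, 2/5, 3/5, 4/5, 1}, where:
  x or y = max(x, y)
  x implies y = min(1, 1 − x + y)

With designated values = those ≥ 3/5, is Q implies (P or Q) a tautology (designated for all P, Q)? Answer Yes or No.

Yes

At P = 4/5, Q = 2/5, for instance:
P or Q = 4/5 or 2/5 = 4/5
Q implies (P or Q) = 2/5 implies 4/5 = 1
and checking the remaining 35 assignments likewise gives ≥ 3/5 in every case.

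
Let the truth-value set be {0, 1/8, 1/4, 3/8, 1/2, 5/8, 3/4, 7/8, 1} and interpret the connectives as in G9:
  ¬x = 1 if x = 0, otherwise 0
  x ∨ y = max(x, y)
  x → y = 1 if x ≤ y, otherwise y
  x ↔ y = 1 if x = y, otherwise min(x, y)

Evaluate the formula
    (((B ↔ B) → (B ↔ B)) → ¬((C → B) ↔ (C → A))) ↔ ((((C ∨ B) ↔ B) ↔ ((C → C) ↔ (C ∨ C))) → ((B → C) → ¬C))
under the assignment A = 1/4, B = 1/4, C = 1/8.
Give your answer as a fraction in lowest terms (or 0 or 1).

1

B ↔ B = 1/4 ↔ 1/4 = 1
B ↔ B = 1/4 ↔ 1/4 = 1
(B ↔ B) → (B ↔ B) = 1 → 1 = 1
C → B = 1/8 → 1/4 = 1
C → A = 1/8 → 1/4 = 1
(C → B) ↔ (C → A) = 1 ↔ 1 = 1
¬((C → B) ↔ (C → A)) = ¬1 = 0
((B ↔ B) → (B ↔ B)) → ¬((C → B) ↔ (C → A)) = 1 → 0 = 0
C ∨ B = 1/8 ∨ 1/4 = 1/4
(C ∨ B) ↔ B = 1/4 ↔ 1/4 = 1
C → C = 1/8 → 1/8 = 1
C ∨ C = 1/8 ∨ 1/8 = 1/8
(C → C) ↔ (C ∨ C) = 1 ↔ 1/8 = 1/8
((C ∨ B) ↔ B) ↔ ((C → C) ↔ (C ∨ C)) = 1 ↔ 1/8 = 1/8
B → C = 1/4 → 1/8 = 1/8
¬C = ¬1/8 = 0
(B → C) → ¬C = 1/8 → 0 = 0
(((C ∨ B) ↔ B) ↔ ((C → C) ↔ (C ∨ C))) → ((B → C) → ¬C) = 1/8 → 0 = 0
(((B ↔ B) → (B ↔ B)) → ¬((C → B) ↔ (C → A))) ↔ ((((C ∨ B) ↔ B) ↔ ((C → C) ↔ (C ∨ C))) → ((B → C) → ¬C)) = 0 ↔ 0 = 1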